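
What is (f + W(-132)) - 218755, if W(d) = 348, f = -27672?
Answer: -246079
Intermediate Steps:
(f + W(-132)) - 218755 = (-27672 + 348) - 218755 = -27324 - 218755 = -246079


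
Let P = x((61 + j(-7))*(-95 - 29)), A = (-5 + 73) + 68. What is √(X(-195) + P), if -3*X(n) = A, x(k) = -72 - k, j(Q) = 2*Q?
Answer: 2*√12849/3 ≈ 75.569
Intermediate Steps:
A = 136 (A = 68 + 68 = 136)
X(n) = -136/3 (X(n) = -⅓*136 = -136/3)
P = 5756 (P = -72 - (61 + 2*(-7))*(-95 - 29) = -72 - (61 - 14)*(-124) = -72 - 47*(-124) = -72 - 1*(-5828) = -72 + 5828 = 5756)
√(X(-195) + P) = √(-136/3 + 5756) = √(17132/3) = 2*√12849/3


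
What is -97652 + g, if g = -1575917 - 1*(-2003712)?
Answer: 330143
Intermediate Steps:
g = 427795 (g = -1575917 + 2003712 = 427795)
-97652 + g = -97652 + 427795 = 330143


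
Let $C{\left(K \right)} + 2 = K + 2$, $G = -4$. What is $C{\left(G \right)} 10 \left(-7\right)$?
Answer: $280$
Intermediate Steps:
$C{\left(K \right)} = K$ ($C{\left(K \right)} = -2 + \left(K + 2\right) = -2 + \left(2 + K\right) = K$)
$C{\left(G \right)} 10 \left(-7\right) = \left(-4\right) 10 \left(-7\right) = \left(-40\right) \left(-7\right) = 280$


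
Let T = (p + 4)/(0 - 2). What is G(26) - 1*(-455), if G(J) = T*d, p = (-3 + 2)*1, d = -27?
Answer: 991/2 ≈ 495.50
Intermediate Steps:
p = -1 (p = -1*1 = -1)
T = -3/2 (T = (-1 + 4)/(0 - 2) = 3/(-2) = 3*(-½) = -3/2 ≈ -1.5000)
G(J) = 81/2 (G(J) = -3/2*(-27) = 81/2)
G(26) - 1*(-455) = 81/2 - 1*(-455) = 81/2 + 455 = 991/2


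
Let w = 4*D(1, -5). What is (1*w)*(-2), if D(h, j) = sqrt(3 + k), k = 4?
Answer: -8*sqrt(7) ≈ -21.166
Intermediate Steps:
D(h, j) = sqrt(7) (D(h, j) = sqrt(3 + 4) = sqrt(7))
w = 4*sqrt(7) ≈ 10.583
(1*w)*(-2) = (1*(4*sqrt(7)))*(-2) = (4*sqrt(7))*(-2) = -8*sqrt(7)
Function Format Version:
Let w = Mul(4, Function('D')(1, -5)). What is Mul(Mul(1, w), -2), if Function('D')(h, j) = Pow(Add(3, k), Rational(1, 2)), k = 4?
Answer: Mul(-8, Pow(7, Rational(1, 2))) ≈ -21.166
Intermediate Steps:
Function('D')(h, j) = Pow(7, Rational(1, 2)) (Function('D')(h, j) = Pow(Add(3, 4), Rational(1, 2)) = Pow(7, Rational(1, 2)))
w = Mul(4, Pow(7, Rational(1, 2))) ≈ 10.583
Mul(Mul(1, w), -2) = Mul(Mul(1, Mul(4, Pow(7, Rational(1, 2)))), -2) = Mul(Mul(4, Pow(7, Rational(1, 2))), -2) = Mul(-8, Pow(7, Rational(1, 2)))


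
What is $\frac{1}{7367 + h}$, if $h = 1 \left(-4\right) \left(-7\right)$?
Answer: $\frac{1}{7395} \approx 0.00013523$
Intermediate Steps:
$h = 28$ ($h = \left(-4\right) \left(-7\right) = 28$)
$\frac{1}{7367 + h} = \frac{1}{7367 + 28} = \frac{1}{7395}$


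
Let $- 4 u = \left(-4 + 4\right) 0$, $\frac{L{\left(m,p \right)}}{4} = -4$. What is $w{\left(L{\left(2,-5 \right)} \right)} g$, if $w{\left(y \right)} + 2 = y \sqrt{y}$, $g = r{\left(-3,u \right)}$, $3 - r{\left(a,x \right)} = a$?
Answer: $-12 - 384 i \approx -12.0 - 384.0 i$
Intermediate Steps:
$L{\left(m,p \right)} = -16$ ($L{\left(m,p \right)} = 4 \left(-4\right) = -16$)
$u = 0$ ($u = - \frac{\left(-4 + 4\right) 0}{4} = - \frac{0 \cdot 0}{4} = \left(- \frac{1}{4}\right) 0 = 0$)
$r{\left(a,x \right)} = 3 - a$
$g = 6$ ($g = 3 - -3 = 3 + 3 = 6$)
$w{\left(y \right)} = -2 + y^{\frac{3}{2}}$ ($w{\left(y \right)} = -2 + y \sqrt{y} = -2 + y^{\frac{3}{2}}$)
$w{\left(L{\left(2,-5 \right)} \right)} g = \left(-2 + \left(-16\right)^{\frac{3}{2}}\right) 6 = \left(-2 - 64 i\right) 6 = -12 - 384 i$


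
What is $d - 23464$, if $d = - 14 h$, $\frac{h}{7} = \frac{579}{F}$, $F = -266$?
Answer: $- \frac{441763}{19} \approx -23251.0$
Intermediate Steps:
$h = - \frac{579}{38}$ ($h = 7 \frac{579}{-266} = 7 \cdot 579 \left(- \frac{1}{266}\right) = 7 \left(- \frac{579}{266}\right) = - \frac{579}{38} \approx -15.237$)
$d = \frac{4053}{19}$ ($d = \left(-14\right) \left(- \frac{579}{38}\right) = \frac{4053}{19} \approx 213.32$)
$d - 23464 = \frac{4053}{19} - 23464 = - \frac{441763}{19}$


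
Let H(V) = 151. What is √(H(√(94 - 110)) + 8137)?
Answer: 4*√518 ≈ 91.038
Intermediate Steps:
√(H(√(94 - 110)) + 8137) = √(151 + 8137) = √8288 = 4*√518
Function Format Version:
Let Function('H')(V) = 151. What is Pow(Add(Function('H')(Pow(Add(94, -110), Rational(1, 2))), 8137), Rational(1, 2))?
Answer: Mul(4, Pow(518, Rational(1, 2))) ≈ 91.038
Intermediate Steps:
Pow(Add(Function('H')(Pow(Add(94, -110), Rational(1, 2))), 8137), Rational(1, 2)) = Pow(Add(151, 8137), Rational(1, 2)) = Pow(8288, Rational(1, 2)) = Mul(4, Pow(518, Rational(1, 2)))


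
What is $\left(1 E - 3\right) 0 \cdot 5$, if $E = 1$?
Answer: $0$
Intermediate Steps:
$\left(1 E - 3\right) 0 \cdot 5 = \left(1 \cdot 1 - 3\right) 0 \cdot 5 = \left(1 - 3\right) 0 \cdot 5 = \left(-2\right) 0 \cdot 5 = 0 \cdot 5 = 0$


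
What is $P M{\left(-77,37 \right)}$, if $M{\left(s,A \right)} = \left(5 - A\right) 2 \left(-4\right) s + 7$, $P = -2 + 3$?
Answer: $-19705$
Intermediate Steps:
$P = 1$
$M{\left(s,A \right)} = 7 + s \left(-40 + 8 A\right)$ ($M{\left(s,A \right)} = \left(10 - 2 A\right) \left(-4\right) s + 7 = \left(-40 + 8 A\right) s + 7 = s \left(-40 + 8 A\right) + 7 = 7 + s \left(-40 + 8 A\right)$)
$P M{\left(-77,37 \right)} = 1 \left(7 - -3080 + 8 \cdot 37 \left(-77\right)\right) = 1 \left(7 + 3080 - 22792\right) = 1 \left(-19705\right) = -19705$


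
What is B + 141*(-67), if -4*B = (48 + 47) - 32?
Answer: -37851/4 ≈ -9462.8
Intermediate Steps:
B = -63/4 (B = -((48 + 47) - 32)/4 = -(95 - 32)/4 = -¼*63 = -63/4 ≈ -15.750)
B + 141*(-67) = -63/4 + 141*(-67) = -63/4 - 9447 = -37851/4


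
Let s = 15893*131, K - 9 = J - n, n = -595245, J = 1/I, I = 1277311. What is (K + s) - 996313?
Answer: 2147062715365/1277311 ≈ 1.6809e+6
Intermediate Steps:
J = 1/1277311 ≈ 7.8289e-7
K = 760324481995/1277311 (K = 9 + (1/1277311 - 1*(-595245)) = 9 + (1/1277311 + 595245) = 9 + 760312986196/1277311 = 760324481995/1277311 ≈ 5.9525e+5)
s = 2081983
(K + s) - 996313 = (760324481995/1277311 + 2081983) - 996313 = 3419664269708/1277311 - 996313 = 2147062715365/1277311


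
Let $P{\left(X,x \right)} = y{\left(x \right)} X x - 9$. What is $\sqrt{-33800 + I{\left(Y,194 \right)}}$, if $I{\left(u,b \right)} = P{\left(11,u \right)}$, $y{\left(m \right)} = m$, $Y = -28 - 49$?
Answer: $3 \sqrt{3490} \approx 177.23$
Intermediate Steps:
$Y = -77$
$P{\left(X,x \right)} = -9 + X x^{2}$ ($P{\left(X,x \right)} = x X x - 9 = X x x - 9 = X x^{2} - 9 = -9 + X x^{2}$)
$I{\left(u,b \right)} = -9 + 11 u^{2}$
$\sqrt{-33800 + I{\left(Y,194 \right)}} = \sqrt{-33800 - \left(9 - 11 \left(-77\right)^{2}\right)} = \sqrt{-33800 + \left(-9 + 11 \cdot 5929\right)} = \sqrt{-33800 + \left(-9 + 65219\right)} = \sqrt{-33800 + 65210} = \sqrt{31410} = 3 \sqrt{3490}$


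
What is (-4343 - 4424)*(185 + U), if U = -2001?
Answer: 15920872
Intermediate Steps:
(-4343 - 4424)*(185 + U) = (-4343 - 4424)*(185 - 2001) = -8767*(-1816) = 15920872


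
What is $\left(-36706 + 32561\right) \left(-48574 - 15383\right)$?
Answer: $265101765$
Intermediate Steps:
$\left(-36706 + 32561\right) \left(-48574 - 15383\right) = \left(-4145\right) \left(-63957\right) = 265101765$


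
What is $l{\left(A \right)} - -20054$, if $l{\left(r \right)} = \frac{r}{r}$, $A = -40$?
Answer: $20055$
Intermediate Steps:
$l{\left(r \right)} = 1$
$l{\left(A \right)} - -20054 = 1 - -20054 = 1 + 20054 = 20055$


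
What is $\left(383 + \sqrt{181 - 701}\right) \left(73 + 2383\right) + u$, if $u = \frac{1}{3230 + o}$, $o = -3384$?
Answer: $\frac{144859791}{154} + 4912 i \sqrt{130} \approx 9.4065 \cdot 10^{5} + 56005.0 i$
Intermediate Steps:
$u = - \frac{1}{154}$ ($u = \frac{1}{3230 - 3384} = \frac{1}{-154} = - \frac{1}{154} \approx -0.0064935$)
$\left(383 + \sqrt{181 - 701}\right) \left(73 + 2383\right) + u = \left(383 + \sqrt{181 - 701}\right) \left(73 + 2383\right) - \frac{1}{154} = \left(383 + \sqrt{-520}\right) 2456 - \frac{1}{154} = \left(383 + 2 i \sqrt{130}\right) 2456 - \frac{1}{154} = \left(940648 + 4912 i \sqrt{130}\right) - \frac{1}{154} = \frac{144859791}{154} + 4912 i \sqrt{130}$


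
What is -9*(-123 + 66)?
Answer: 513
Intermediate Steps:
-9*(-123 + 66) = -9*(-57) = 513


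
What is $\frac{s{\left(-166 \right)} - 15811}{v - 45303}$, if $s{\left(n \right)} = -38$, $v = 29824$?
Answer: $\frac{15849}{15479} \approx 1.0239$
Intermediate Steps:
$\frac{s{\left(-166 \right)} - 15811}{v - 45303} = \frac{-38 - 15811}{29824 - 45303} = - \frac{15849}{-15479} = \left(-15849\right) \left(- \frac{1}{15479}\right) = \frac{15849}{15479}$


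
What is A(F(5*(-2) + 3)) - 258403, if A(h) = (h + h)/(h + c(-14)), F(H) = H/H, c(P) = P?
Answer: -3359241/13 ≈ -2.5840e+5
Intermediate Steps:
F(H) = 1
A(h) = 2*h/(-14 + h) (A(h) = (h + h)/(h - 14) = (2*h)/(-14 + h) = 2*h/(-14 + h))
A(F(5*(-2) + 3)) - 258403 = 2*1/(-14 + 1) - 258403 = 2*1/(-13) - 258403 = 2*1*(-1/13) - 258403 = -2/13 - 258403 = -3359241/13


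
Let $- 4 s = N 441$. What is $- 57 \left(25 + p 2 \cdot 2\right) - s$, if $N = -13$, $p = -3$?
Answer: $- \frac{8697}{4} \approx -2174.3$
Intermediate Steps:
$s = \frac{5733}{4}$ ($s = - \frac{\left(-13\right) 441}{4} = \left(- \frac{1}{4}\right) \left(-5733\right) = \frac{5733}{4} \approx 1433.3$)
$- 57 \left(25 + p 2 \cdot 2\right) - s = - 57 \left(25 + \left(-3\right) 2 \cdot 2\right) - \frac{5733}{4} = - 57 \left(25 - 12\right) - \frac{5733}{4} = \left(-57\right) 13 - \frac{5733}{4} = -741 - \frac{5733}{4} = - \frac{8697}{4}$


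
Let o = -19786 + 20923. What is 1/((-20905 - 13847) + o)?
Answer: -1/33615 ≈ -2.9749e-5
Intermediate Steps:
o = 1137
1/((-20905 - 13847) + o) = 1/((-20905 - 13847) + 1137) = 1/(-34752 + 1137) = 1/(-33615) = -1/33615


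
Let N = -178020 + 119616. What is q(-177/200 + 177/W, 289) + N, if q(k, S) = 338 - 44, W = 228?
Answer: -58110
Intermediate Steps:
q(k, S) = 294
N = -58404
q(-177/200 + 177/W, 289) + N = 294 - 58404 = -58110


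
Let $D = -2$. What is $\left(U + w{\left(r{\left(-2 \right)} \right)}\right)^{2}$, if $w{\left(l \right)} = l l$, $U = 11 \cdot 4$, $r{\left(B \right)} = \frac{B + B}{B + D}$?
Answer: $2025$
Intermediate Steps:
$r{\left(B \right)} = \frac{2 B}{-2 + B}$ ($r{\left(B \right)} = \frac{B + B}{B - 2} = \frac{2 B}{-2 + B}$)
$U = 44$
$w{\left(l \right)} = l^{2}$
$\left(U + w{\left(r{\left(-2 \right)} \right)}\right)^{2} = \left(44 + \left(2 \left(-2\right) \frac{1}{-2 - 2}\right)^{2}\right)^{2} = \left(44 + \left(2 \left(-2\right) \frac{1}{-4}\right)^{2}\right)^{2} = \left(44 + \left(2 \left(-2\right) \left(- \frac{1}{4}\right)\right)^{2}\right)^{2} = \left(44 + 1^{2}\right)^{2} = \left(44 + 1\right)^{2} = 45^{2} = 2025$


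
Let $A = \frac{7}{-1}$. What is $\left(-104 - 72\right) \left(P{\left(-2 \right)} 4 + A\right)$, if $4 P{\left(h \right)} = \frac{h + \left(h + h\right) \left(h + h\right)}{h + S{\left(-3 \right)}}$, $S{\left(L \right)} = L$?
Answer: $\frac{8624}{5} \approx 1724.8$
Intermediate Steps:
$A = -7$ ($A = 7 \left(-1\right) = -7$)
$P{\left(h \right)} = \frac{h + 4 h^{2}}{4 \left(-3 + h\right)}$ ($P{\left(h \right)} = \frac{\left(h + \left(h + h\right) \left(h + h\right)\right) \frac{1}{h - 3}}{4} = \frac{\left(h + 2 h 2 h\right) \frac{1}{-3 + h}}{4} = \frac{\left(h + 4 h^{2}\right) \frac{1}{-3 + h}}{4} = \frac{\frac{1}{-3 + h} \left(h + 4 h^{2}\right)}{4} = \frac{h + 4 h^{2}}{4 \left(-3 + h\right)}$)
$\left(-104 - 72\right) \left(P{\left(-2 \right)} 4 + A\right) = \left(-104 - 72\right) \left(\frac{1}{4} \left(-2\right) \frac{1}{-3 - 2} \left(1 + 4 \left(-2\right)\right) 4 - 7\right) = - 176 \left(\frac{1}{4} \left(-2\right) \frac{1}{-5} \left(1 - 8\right) 4 - 7\right) = - 176 \left(\frac{1}{4} \left(-2\right) \left(- \frac{1}{5}\right) \left(-7\right) 4 - 7\right) = - 176 \left(\left(- \frac{7}{10}\right) 4 - 7\right) = - 176 \left(- \frac{14}{5} - 7\right) = \left(-176\right) \left(- \frac{49}{5}\right) = \frac{8624}{5}$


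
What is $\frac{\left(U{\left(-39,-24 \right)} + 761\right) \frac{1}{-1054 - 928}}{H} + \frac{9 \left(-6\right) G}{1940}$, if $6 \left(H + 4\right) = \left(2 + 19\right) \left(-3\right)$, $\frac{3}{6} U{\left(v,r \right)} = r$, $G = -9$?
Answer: $\frac{7675187}{27876830} \approx 0.27532$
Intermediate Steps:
$U{\left(v,r \right)} = 2 r$
$H = - \frac{29}{2}$ ($H = -4 + \frac{\left(2 + 19\right) \left(-3\right)}{6} = -4 + \frac{21 \left(-3\right)}{6} = -4 + \frac{1}{6} \left(-63\right) = -4 - \frac{21}{2} = - \frac{29}{2} \approx -14.5$)
$\frac{\left(U{\left(-39,-24 \right)} + 761\right) \frac{1}{-1054 - 928}}{H} + \frac{9 \left(-6\right) G}{1940} = \frac{\left(2 \left(-24\right) + 761\right) \frac{1}{-1054 - 928}}{- \frac{29}{2}} + \frac{9 \left(-6\right) \left(-9\right)}{1940} = \frac{-48 + 761}{-1982} \left(- \frac{2}{29}\right) + \left(-54\right) \left(-9\right) \frac{1}{1940} = 713 \left(- \frac{1}{1982}\right) \left(- \frac{2}{29}\right) + 486 \cdot \frac{1}{1940} = \left(- \frac{713}{1982}\right) \left(- \frac{2}{29}\right) + \frac{243}{970} = \frac{713}{28739} + \frac{243}{970} = \frac{7675187}{27876830}$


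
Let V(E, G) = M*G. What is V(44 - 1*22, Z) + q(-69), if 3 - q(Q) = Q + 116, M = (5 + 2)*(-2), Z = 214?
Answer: -3040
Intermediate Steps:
M = -14 (M = 7*(-2) = -14)
q(Q) = -113 - Q (q(Q) = 3 - (Q + 116) = 3 - (116 + Q) = 3 + (-116 - Q) = -113 - Q)
V(E, G) = -14*G
V(44 - 1*22, Z) + q(-69) = -14*214 + (-113 - 1*(-69)) = -2996 + (-113 + 69) = -2996 - 44 = -3040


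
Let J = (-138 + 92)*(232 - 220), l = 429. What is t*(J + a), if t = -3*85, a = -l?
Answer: 250155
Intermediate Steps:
a = -429 (a = -1*429 = -429)
t = -255
J = -552 (J = -46*12 = -552)
t*(J + a) = -255*(-552 - 429) = -255*(-981) = 250155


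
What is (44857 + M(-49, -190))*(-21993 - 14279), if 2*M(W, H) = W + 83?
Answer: -1627669728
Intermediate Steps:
M(W, H) = 83/2 + W/2 (M(W, H) = (W + 83)/2 = (83 + W)/2 = 83/2 + W/2)
(44857 + M(-49, -190))*(-21993 - 14279) = (44857 + (83/2 + (½)*(-49)))*(-21993 - 14279) = (44857 + (83/2 - 49/2))*(-36272) = (44857 + 17)*(-36272) = 44874*(-36272) = -1627669728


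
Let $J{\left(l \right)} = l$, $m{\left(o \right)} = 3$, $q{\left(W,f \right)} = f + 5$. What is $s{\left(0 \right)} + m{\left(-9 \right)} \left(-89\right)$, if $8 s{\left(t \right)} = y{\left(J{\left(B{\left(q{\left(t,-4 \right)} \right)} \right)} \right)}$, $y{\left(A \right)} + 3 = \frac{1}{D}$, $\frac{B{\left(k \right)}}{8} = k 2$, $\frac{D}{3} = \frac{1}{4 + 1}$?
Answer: $- \frac{1603}{6} \approx -267.17$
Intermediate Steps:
$q{\left(W,f \right)} = 5 + f$
$D = \frac{3}{5}$ ($D = \frac{3}{4 + 1} = \frac{3}{5} \approx 0.6$)
$B{\left(k \right)} = 16 k$ ($B{\left(k \right)} = 8 k 2 = 8 \cdot 2 k = 16 k$)
$y{\left(A \right)} = - \frac{4}{3}$ ($y{\left(A \right)} = -3 + \frac{1}{\frac{3}{5}} = -3 + \frac{5}{3} = - \frac{4}{3}$)
$s{\left(t \right)} = - \frac{1}{6}$ ($s{\left(t \right)} = \frac{1}{8} \left(- \frac{4}{3}\right) = - \frac{1}{6}$)
$s{\left(0 \right)} + m{\left(-9 \right)} \left(-89\right) = - \frac{1}{6} + 3 \left(-89\right) = - \frac{1}{6} - 267 = - \frac{1603}{6}$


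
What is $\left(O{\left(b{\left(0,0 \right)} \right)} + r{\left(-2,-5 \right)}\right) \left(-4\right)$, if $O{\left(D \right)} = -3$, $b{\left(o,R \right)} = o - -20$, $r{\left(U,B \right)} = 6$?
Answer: $-12$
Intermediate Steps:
$b{\left(o,R \right)} = 20 + o$ ($b{\left(o,R \right)} = o + 20 = 20 + o$)
$\left(O{\left(b{\left(0,0 \right)} \right)} + r{\left(-2,-5 \right)}\right) \left(-4\right) = \left(-3 + 6\right) \left(-4\right) = 3 \left(-4\right) = -12$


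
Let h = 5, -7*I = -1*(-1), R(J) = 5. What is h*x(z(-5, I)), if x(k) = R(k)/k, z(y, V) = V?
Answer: -175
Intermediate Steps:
I = -⅐ (I = -(-1)*(-1)/7 = -⅐*1 = -⅐ ≈ -0.14286)
x(k) = 5/k
h*x(z(-5, I)) = 5*(5/(-⅐)) = 5*(5*(-7)) = 5*(-35) = -175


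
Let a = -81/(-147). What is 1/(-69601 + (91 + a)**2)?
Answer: -2401/146987805 ≈ -1.6335e-5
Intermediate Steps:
a = 27/49 (a = -81*(-1/147) = 27/49 ≈ 0.55102)
1/(-69601 + (91 + a)**2) = 1/(-69601 + (91 + 27/49)**2) = 1/(-69601 + (4486/49)**2) = 1/(-69601 + 20124196/2401) = 1/(-146987805/2401) = -2401/146987805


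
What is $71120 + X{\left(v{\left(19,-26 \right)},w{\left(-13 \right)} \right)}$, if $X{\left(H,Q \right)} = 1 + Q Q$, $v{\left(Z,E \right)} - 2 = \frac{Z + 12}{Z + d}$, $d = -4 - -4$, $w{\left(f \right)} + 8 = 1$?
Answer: $71170$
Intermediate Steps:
$w{\left(f \right)} = -7$ ($w{\left(f \right)} = -8 + 1 = -7$)
$d = 0$ ($d = -4 + 4 = 0$)
$v{\left(Z,E \right)} = 2 + \frac{12 + Z}{Z}$ ($v{\left(Z,E \right)} = 2 + \frac{Z + 12}{Z + 0} = 2 + \frac{12 + Z}{Z}$)
$X{\left(H,Q \right)} = 1 + Q^{2}$
$71120 + X{\left(v{\left(19,-26 \right)},w{\left(-13 \right)} \right)} = 71120 + \left(1 + \left(-7\right)^{2}\right) = 71120 + \left(1 + 49\right) = 71120 + 50 = 71170$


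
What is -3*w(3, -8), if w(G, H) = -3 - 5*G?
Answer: 54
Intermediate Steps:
-3*w(3, -8) = -3*(-3 - 5*3) = -3*(-3 - 15) = -3*(-18) = 54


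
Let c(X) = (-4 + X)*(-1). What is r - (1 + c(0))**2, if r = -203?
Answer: -228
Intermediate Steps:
c(X) = 4 - X
r - (1 + c(0))**2 = -203 - (1 + (4 - 1*0))**2 = -203 - (1 + (4 + 0))**2 = -203 - (1 + 4)**2 = -203 - 1*5**2 = -203 - 1*25 = -203 - 25 = -228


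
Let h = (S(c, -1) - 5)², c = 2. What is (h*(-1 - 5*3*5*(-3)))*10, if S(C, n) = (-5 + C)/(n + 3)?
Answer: 94640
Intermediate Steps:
S(C, n) = (-5 + C)/(3 + n)
h = 169/4 (h = ((-5 + 2)/(3 - 1) - 5)² = (-3/2 - 5)² = (-13/2)² = 169/4 ≈ 42.250)
(h*(-1 - 5*3*5*(-3)))*10 = (169*(-1 - 5*3*5*(-3))/4)*10 = (169*(-1 - 75*(-3))/4)*10 = (169*(-1 - 5*(-45))/4)*10 = (169*(-1 + 225)/4)*10 = ((169/4)*224)*10 = 9464*10 = 94640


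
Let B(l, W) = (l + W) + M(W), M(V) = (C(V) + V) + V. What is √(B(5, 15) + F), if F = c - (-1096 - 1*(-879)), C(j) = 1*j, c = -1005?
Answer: I*√723 ≈ 26.889*I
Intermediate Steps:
C(j) = j
M(V) = 3*V (M(V) = (V + V) + V = 2*V + V = 3*V)
B(l, W) = l + 4*W (B(l, W) = (l + W) + 3*W = (W + l) + 3*W = l + 4*W)
F = -788 (F = -1005 - (-1096 - 1*(-879)) = -1005 - (-1096 + 879) = -1005 - 1*(-217) = -1005 + 217 = -788)
√(B(5, 15) + F) = √((5 + 4*15) - 788) = √((5 + 60) - 788) = √(65 - 788) = √(-723) = I*√723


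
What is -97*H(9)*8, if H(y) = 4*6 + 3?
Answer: -20952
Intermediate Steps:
H(y) = 27 (H(y) = 24 + 3 = 27)
-97*H(9)*8 = -97*27*8 = -2619*8 = -20952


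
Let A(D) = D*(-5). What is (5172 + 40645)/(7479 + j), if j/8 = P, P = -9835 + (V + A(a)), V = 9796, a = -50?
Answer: 45817/9167 ≈ 4.9980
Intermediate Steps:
A(D) = -5*D
P = 211 (P = -9835 + (9796 - 5*(-50)) = -9835 + (9796 + 250) = -9835 + 10046 = 211)
j = 1688 (j = 8*211 = 1688)
(5172 + 40645)/(7479 + j) = (5172 + 40645)/(7479 + 1688) = 45817/9167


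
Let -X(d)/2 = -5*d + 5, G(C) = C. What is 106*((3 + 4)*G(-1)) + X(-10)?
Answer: -852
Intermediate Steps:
X(d) = -10 + 10*d (X(d) = -2*(-5*d + 5) = -2*(5 - 5*d) = -10 + 10*d)
106*((3 + 4)*G(-1)) + X(-10) = 106*((3 + 4)*(-1)) + (-10 + 10*(-10)) = 106*(7*(-1)) + (-10 - 100) = 106*(-7) - 110 = -742 - 110 = -852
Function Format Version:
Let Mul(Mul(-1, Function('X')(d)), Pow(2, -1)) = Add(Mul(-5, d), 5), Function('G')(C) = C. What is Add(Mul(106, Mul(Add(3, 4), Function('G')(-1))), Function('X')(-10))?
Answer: -852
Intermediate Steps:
Function('X')(d) = Add(-10, Mul(10, d)) (Function('X')(d) = Mul(-2, Add(Mul(-5, d), 5)) = Mul(-2, Add(5, Mul(-5, d))) = Add(-10, Mul(10, d)))
Add(Mul(106, Mul(Add(3, 4), Function('G')(-1))), Function('X')(-10)) = Add(Mul(106, Mul(Add(3, 4), -1)), Add(-10, Mul(10, -10))) = Add(Mul(106, Mul(7, -1)), Add(-10, -100)) = Add(Mul(106, -7), -110) = Add(-742, -110) = -852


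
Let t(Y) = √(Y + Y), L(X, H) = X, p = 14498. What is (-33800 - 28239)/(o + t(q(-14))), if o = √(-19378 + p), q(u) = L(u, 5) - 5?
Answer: 62039*I/(√38 + 4*√305) ≈ 816.07*I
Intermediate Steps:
q(u) = -5 + u (q(u) = u - 5 = -5 + u)
t(Y) = √2*√Y (t(Y) = √(2*Y) = √2*√Y)
o = 4*I*√305 (o = √(-19378 + 14498) = √(-4880) = 4*I*√305 ≈ 69.857*I)
(-33800 - 28239)/(o + t(q(-14))) = (-33800 - 28239)/(4*I*√305 + √2*√(-5 - 14)) = -62039/(4*I*√305 + √2*√(-19)) = -62039/(4*I*√305 + √2*(I*√19)) = -62039/(4*I*√305 + I*√38) = -62039/(I*√38 + 4*I*√305)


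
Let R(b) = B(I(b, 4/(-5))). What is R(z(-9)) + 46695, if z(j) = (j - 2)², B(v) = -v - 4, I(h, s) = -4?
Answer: 46695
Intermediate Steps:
B(v) = -4 - v
z(j) = (-2 + j)²
R(b) = 0 (R(b) = -4 - 1*(-4) = -4 + 4 = 0)
R(z(-9)) + 46695 = 0 + 46695 = 46695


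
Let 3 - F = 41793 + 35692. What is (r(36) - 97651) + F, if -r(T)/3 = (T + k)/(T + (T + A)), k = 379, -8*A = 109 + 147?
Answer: -1401313/8 ≈ -1.7516e+5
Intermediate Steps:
A = -32 (A = -(109 + 147)/8 = -⅛*256 = -32)
F = -77482 (F = 3 - (41793 + 35692) = 3 - 1*77485 = 3 - 77485 = -77482)
r(T) = -3*(379 + T)/(-32 + 2*T) (r(T) = -3*(T + 379)/(T + (T - 32)) = -3*(379 + T)/(T + (-32 + T)) = -3*(379 + T)/(-32 + 2*T))
(r(36) - 97651) + F = (3*(-379 - 1*36)/(2*(-16 + 36)) - 97651) - 77482 = ((3/2)*(-379 - 36)/20 - 97651) - 77482 = ((3/2)*(1/20)*(-415) - 97651) - 77482 = (-249/8 - 97651) - 77482 = -781457/8 - 77482 = -1401313/8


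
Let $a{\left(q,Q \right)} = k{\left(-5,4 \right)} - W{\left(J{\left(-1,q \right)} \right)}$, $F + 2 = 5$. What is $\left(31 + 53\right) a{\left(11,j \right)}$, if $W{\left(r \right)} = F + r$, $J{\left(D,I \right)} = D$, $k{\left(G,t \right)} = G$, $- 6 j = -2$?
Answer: $-588$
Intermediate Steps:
$F = 3$ ($F = -2 + 5 = 3$)
$j = \frac{1}{3}$ ($j = \left(- \frac{1}{6}\right) \left(-2\right) = \frac{1}{3} \approx 0.33333$)
$W{\left(r \right)} = 3 + r$
$a{\left(q,Q \right)} = -7$ ($a{\left(q,Q \right)} = -5 - \left(3 - 1\right) = -5 - 2 = -7$)
$\left(31 + 53\right) a{\left(11,j \right)} = \left(31 + 53\right) \left(-7\right) = 84 \left(-7\right) = -588$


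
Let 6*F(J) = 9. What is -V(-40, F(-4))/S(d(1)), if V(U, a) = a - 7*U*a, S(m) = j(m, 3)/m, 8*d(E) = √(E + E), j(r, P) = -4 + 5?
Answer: -843*√2/16 ≈ -74.511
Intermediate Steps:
F(J) = 3/2 (F(J) = (⅙)*9 = 3/2)
j(r, P) = 1
d(E) = √2*√E/8 (d(E) = √(E + E)/8 = √(2*E)/8 = (√2*√E)/8 = √2*√E/8)
S(m) = 1/m
V(U, a) = a - 7*U*a
-V(-40, F(-4))/S(d(1)) = -3*(1 - 7*(-40))/2/(1/(√2*√1/8)) = -3*(1 + 280)/2/(1/((⅛)*√2*1)) = -(3/2)*281/(1/(√2/8)) = -843/(2*(4*√2)) = -843*√2/8/2 = -843*√2/16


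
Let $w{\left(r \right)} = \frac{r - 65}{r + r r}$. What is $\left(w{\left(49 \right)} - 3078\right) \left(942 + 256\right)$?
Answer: $- \frac{4517128484}{1225} \approx -3.6875 \cdot 10^{6}$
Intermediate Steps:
$w{\left(r \right)} = \frac{-65 + r}{r + r^{2}}$
$\left(w{\left(49 \right)} - 3078\right) \left(942 + 256\right) = \left(\frac{-65 + 49}{49 \left(1 + 49\right)} - 3078\right) \left(942 + 256\right) = \left(\frac{1}{49} \cdot \frac{1}{50} \left(-16\right) - 3078\right) 1198 = \left(- \frac{8}{1225} - 3078\right) 1198 = \left(- \frac{3770558}{1225}\right) 1198 = - \frac{4517128484}{1225}$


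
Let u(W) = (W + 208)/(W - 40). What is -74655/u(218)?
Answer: -2214765/71 ≈ -31194.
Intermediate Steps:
u(W) = (208 + W)/(-40 + W)
-74655/u(218) = -74655*(-40 + 218)/(208 + 218) = -74655/(426/178) = -74655/((1/178)*426) = -74655/213/89 = -74655*89/213 = -2214765/71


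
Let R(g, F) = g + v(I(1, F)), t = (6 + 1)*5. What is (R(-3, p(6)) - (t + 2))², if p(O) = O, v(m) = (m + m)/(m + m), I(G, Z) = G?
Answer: 1521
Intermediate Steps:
v(m) = 1 (v(m) = (2*m)/((2*m)) = (2*m)*(1/(2*m)) = 1)
t = 35 (t = 7*5 = 35)
R(g, F) = 1 + g (R(g, F) = g + 1 = 1 + g)
(R(-3, p(6)) - (t + 2))² = ((1 - 3) - (35 + 2))² = (-2 - 1*37)² = (-2 - 37)² = (-39)² = 1521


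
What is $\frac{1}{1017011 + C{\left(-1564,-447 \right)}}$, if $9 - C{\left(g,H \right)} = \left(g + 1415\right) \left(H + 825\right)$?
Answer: $\frac{1}{1073342} \approx 9.3167 \cdot 10^{-7}$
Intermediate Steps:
$C{\left(g,H \right)} = 9 - \left(825 + H\right) \left(1415 + g\right)$ ($C{\left(g,H \right)} = 9 - \left(g + 1415\right) \left(H + 825\right) = 9 - \left(1415 + g\right) \left(825 + H\right) = 9 - \left(825 + H\right) \left(1415 + g\right)$)
$\frac{1}{1017011 + C{\left(-1564,-447 \right)}} = \frac{1}{1017011 - \left(-755439 + 699108\right)} = \frac{1}{1017011 + \left(-1167366 + 632505 + 1290300 - 699108\right)} = \frac{1}{1017011 + 56331} = \frac{1}{1073342}$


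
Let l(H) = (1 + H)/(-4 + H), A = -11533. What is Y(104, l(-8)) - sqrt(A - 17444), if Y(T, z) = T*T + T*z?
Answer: 32630/3 - I*sqrt(28977) ≈ 10877.0 - 170.23*I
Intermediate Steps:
l(H) = (1 + H)/(-4 + H)
Y(T, z) = T**2 + T*z
Y(104, l(-8)) - sqrt(A - 17444) = 104*(104 + (1 - 8)/(-4 - 8)) - sqrt(-11533 - 17444) = 104*(104 - 7/(-12)) - sqrt(-28977) = 104*(104 - 1/12*(-7)) - I*sqrt(28977) = 104*(104 + 7/12) - I*sqrt(28977) = 104*(1255/12) - I*sqrt(28977) = 32630/3 - I*sqrt(28977)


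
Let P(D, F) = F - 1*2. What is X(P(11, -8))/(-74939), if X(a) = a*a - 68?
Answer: -32/74939 ≈ -0.00042701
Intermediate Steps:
P(D, F) = -2 + F (P(D, F) = F - 2 = -2 + F)
X(a) = -68 + a**2 (X(a) = a**2 - 68 = -68 + a**2)
X(P(11, -8))/(-74939) = (-68 + (-2 - 8)**2)/(-74939) = (-68 + (-10)**2)*(-1/74939) = (-68 + 100)*(-1/74939) = 32*(-1/74939) = -32/74939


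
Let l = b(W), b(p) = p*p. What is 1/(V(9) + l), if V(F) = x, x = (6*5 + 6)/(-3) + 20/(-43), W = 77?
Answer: 43/254411 ≈ 0.00016902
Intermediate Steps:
b(p) = p²
l = 5929 (l = 77² = 5929)
x = -536/43 (x = (30 + 6)*(-⅓) + 20*(-1/43) = 36*(-⅓) - 20/43 = -12 - 20/43 = -536/43 ≈ -12.465)
V(F) = -536/43
1/(V(9) + l) = 1/(-536/43 + 5929) = 1/(254411/43) = 43/254411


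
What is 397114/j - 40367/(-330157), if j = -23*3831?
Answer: -127553109427/29091123741 ≈ -4.3846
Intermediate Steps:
j = -88113
397114/j - 40367/(-330157) = 397114/(-88113) - 40367/(-330157) = 397114*(-1/88113) - 40367*(-1/330157) = -397114/88113 + 40367/330157 = -127553109427/29091123741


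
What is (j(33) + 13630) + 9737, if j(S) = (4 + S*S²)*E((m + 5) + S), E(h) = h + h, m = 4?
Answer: 3042411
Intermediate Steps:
E(h) = 2*h
j(S) = (4 + S³)*(18 + 2*S) (j(S) = (4 + S*S²)*(2*((4 + 5) + S)) = (4 + S³)*(2*(9 + S)) = (4 + S³)*(18 + 2*S))
(j(33) + 13630) + 9737 = (2*(4 + 33³)*(9 + 33) + 13630) + 9737 = (2*(4 + 35937)*42 + 13630) + 9737 = (2*35941*42 + 13630) + 9737 = (3019044 + 13630) + 9737 = 3032674 + 9737 = 3042411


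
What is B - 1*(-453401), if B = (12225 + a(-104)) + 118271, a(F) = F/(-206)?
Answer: 60141443/103 ≈ 5.8390e+5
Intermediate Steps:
a(F) = -F/206 (a(F) = F*(-1/206) = -F/206)
B = 13441140/103 (B = (12225 - 1/206*(-104)) + 118271 = (12225 + 52/103) + 118271 = 1259227/103 + 118271 = 13441140/103 ≈ 1.3050e+5)
B - 1*(-453401) = 13441140/103 - 1*(-453401) = 13441140/103 + 453401 = 60141443/103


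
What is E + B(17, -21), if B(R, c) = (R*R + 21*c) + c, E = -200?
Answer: -373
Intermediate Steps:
B(R, c) = R² + 22*c (B(R, c) = (R² + 21*c) + c = R² + 22*c)
E + B(17, -21) = -200 + (17² + 22*(-21)) = -200 + (289 - 462) = -200 - 173 = -373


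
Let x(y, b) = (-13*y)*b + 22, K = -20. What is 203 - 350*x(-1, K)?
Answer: 83503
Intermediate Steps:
x(y, b) = 22 - 13*b*y (x(y, b) = -13*b*y + 22 = 22 - 13*b*y)
203 - 350*x(-1, K) = 203 - 350*(22 - 13*(-20)*(-1)) = 203 - 350*(22 - 260) = 203 - 350*(-238) = 203 + 83300 = 83503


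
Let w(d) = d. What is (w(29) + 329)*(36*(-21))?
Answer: -270648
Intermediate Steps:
(w(29) + 329)*(36*(-21)) = (29 + 329)*(36*(-21)) = 358*(-756) = -270648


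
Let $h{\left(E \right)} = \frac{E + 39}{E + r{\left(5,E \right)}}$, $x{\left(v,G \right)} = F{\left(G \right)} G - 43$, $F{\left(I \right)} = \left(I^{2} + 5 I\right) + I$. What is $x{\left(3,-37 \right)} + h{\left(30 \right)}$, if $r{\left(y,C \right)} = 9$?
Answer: $- \frac{552243}{13} \approx -42480.0$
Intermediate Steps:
$F{\left(I \right)} = I^{2} + 6 I$
$x{\left(v,G \right)} = -43 + G^{2} \left(6 + G\right)$ ($x{\left(v,G \right)} = G \left(6 + G\right) G - 43 = G^{2} \left(6 + G\right) - 43 = -43 + G^{2} \left(6 + G\right)$)
$h{\left(E \right)} = \frac{39 + E}{9 + E}$ ($h{\left(E \right)} = \frac{E + 39}{E + 9} = \frac{39 + E}{9 + E}$)
$x{\left(3,-37 \right)} + h{\left(30 \right)} = \left(-43 + \left(-37\right)^{2} \left(6 - 37\right)\right) + \frac{39 + 30}{9 + 30} = \left(-43 + 1369 \left(-31\right)\right) + \frac{1}{39} \cdot 69 = \left(-43 - 42439\right) + \frac{1}{39} \cdot 69 = -42482 + \frac{23}{13} = - \frac{552243}{13}$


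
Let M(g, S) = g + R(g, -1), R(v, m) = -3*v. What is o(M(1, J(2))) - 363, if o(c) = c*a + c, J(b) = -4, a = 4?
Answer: -373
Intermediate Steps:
M(g, S) = -2*g (M(g, S) = g - 3*g = -2*g)
o(c) = 5*c (o(c) = c*4 + c = 4*c + c = 5*c)
o(M(1, J(2))) - 363 = 5*(-2*1) - 363 = 5*(-2) - 363 = -10 - 363 = -373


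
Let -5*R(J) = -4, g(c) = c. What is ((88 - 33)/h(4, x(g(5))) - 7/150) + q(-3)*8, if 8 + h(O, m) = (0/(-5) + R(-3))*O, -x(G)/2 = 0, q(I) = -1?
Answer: -3901/200 ≈ -19.505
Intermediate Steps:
R(J) = ⅘ (R(J) = -⅕*(-4) = ⅘)
x(G) = 0 (x(G) = -2*0 = 0)
h(O, m) = -8 + 4*O/5 (h(O, m) = -8 + (0/(-5) + ⅘)*O = -8 + (0*(-⅕) + ⅘)*O = -8 + (0 + ⅘)*O = -8 + 4*O/5)
((88 - 33)/h(4, x(g(5))) - 7/150) + q(-3)*8 = ((88 - 33)/(-8 + (⅘)*4) - 7/150) - 1*8 = (55/(-8 + 16/5) - 7*1/150) - 8 = (55/(-24/5) - 7/150) - 8 = (55*(-5/24) - 7/150) - 8 = (-275/24 - 7/150) - 8 = -2301/200 - 8 = -3901/200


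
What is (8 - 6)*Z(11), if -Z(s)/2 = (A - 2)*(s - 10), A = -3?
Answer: 20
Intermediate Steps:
Z(s) = -100 + 10*s (Z(s) = -2*(-3 - 2)*(s - 10) = -(-10)*(-10 + s) = -2*(50 - 5*s) = -100 + 10*s)
(8 - 6)*Z(11) = (8 - 6)*(-100 + 10*11) = 2*(-100 + 110) = 2*10 = 20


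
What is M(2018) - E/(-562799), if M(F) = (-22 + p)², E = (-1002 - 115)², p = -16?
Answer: 813929445/562799 ≈ 1446.2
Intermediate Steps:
E = 1247689 (E = (-1117)² = 1247689)
M(F) = 1444 (M(F) = (-22 - 16)² = (-38)² = 1444)
M(2018) - E/(-562799) = 1444 - 1247689/(-562799) = 1444 - 1247689*(-1)/562799 = 1444 - 1*(-1247689/562799) = 1444 + 1247689/562799 = 813929445/562799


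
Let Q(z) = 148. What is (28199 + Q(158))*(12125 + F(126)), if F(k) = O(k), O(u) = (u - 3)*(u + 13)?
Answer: 828356034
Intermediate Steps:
O(u) = (-3 + u)*(13 + u)
F(k) = -39 + k² + 10*k
(28199 + Q(158))*(12125 + F(126)) = (28199 + 148)*(12125 + (-39 + 126² + 10*126)) = 28347*(12125 + (-39 + 15876 + 1260)) = 28347*(12125 + 17097) = 28347*29222 = 828356034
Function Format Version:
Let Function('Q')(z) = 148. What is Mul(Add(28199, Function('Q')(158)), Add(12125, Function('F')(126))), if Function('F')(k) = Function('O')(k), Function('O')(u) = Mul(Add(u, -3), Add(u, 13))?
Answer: 828356034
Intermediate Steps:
Function('O')(u) = Mul(Add(-3, u), Add(13, u))
Function('F')(k) = Add(-39, Pow(k, 2), Mul(10, k))
Mul(Add(28199, Function('Q')(158)), Add(12125, Function('F')(126))) = Mul(Add(28199, 148), Add(12125, Add(-39, Pow(126, 2), Mul(10, 126)))) = Mul(28347, Add(12125, Add(-39, 15876, 1260))) = Mul(28347, Add(12125, 17097)) = Mul(28347, 29222) = 828356034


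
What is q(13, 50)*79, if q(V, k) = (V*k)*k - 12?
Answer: 2566552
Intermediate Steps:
q(V, k) = -12 + V*k² (q(V, k) = V*k² - 12 = -12 + V*k²)
q(13, 50)*79 = (-12 + 13*50²)*79 = (-12 + 13*2500)*79 = (-12 + 32500)*79 = 32488*79 = 2566552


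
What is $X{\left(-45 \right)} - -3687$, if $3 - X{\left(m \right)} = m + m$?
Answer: $3780$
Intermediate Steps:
$X{\left(m \right)} = 3 - 2 m$ ($X{\left(m \right)} = 3 - \left(m + m\right) = 3 - 2 m$)
$X{\left(-45 \right)} - -3687 = \left(3 - -90\right) - -3687 = \left(3 + 90\right) + 3687 = 93 + 3687 = 3780$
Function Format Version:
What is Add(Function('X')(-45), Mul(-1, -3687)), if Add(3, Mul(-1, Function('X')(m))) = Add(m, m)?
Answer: 3780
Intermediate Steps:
Function('X')(m) = Add(3, Mul(-2, m)) (Function('X')(m) = Add(3, Mul(-1, Add(m, m))) = Add(3, Mul(-1, Mul(2, m))) = Add(3, Mul(-2, m)))
Add(Function('X')(-45), Mul(-1, -3687)) = Add(Add(3, Mul(-2, -45)), Mul(-1, -3687)) = Add(Add(3, 90), 3687) = Add(93, 3687) = 3780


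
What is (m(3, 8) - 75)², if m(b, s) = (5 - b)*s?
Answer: 3481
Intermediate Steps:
m(b, s) = s*(5 - b)
(m(3, 8) - 75)² = (8*(5 - 1*3) - 75)² = (8*(5 - 3) - 75)² = (8*2 - 75)² = (16 - 75)² = (-59)² = 3481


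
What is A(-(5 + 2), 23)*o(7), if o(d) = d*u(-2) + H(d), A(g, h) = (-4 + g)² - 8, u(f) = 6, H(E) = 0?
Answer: 4746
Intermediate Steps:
A(g, h) = -8 + (-4 + g)²
o(d) = 6*d (o(d) = d*6 + 0 = 6*d + 0 = 6*d)
A(-(5 + 2), 23)*o(7) = (-8 + (-4 - (5 + 2))²)*(6*7) = (-8 + (-4 - 1*7)²)*42 = (-8 + (-4 - 7)²)*42 = (-8 + (-11)²)*42 = (-8 + 121)*42 = 113*42 = 4746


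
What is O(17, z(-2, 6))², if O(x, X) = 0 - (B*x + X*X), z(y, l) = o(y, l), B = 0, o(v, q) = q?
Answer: 1296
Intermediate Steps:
z(y, l) = l
O(x, X) = -X² (O(x, X) = 0 - (0*x + X*X) = 0 - (0 + X²) = 0 - X² = -X²)
O(17, z(-2, 6))² = (-1*6²)² = (-1*36)² = (-36)² = 1296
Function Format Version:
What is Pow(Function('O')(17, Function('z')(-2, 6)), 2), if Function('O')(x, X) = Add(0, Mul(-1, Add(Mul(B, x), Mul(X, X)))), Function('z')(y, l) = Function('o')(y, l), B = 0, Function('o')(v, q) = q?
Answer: 1296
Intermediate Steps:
Function('z')(y, l) = l
Function('O')(x, X) = Mul(-1, Pow(X, 2)) (Function('O')(x, X) = Add(0, Mul(-1, Add(Mul(0, x), Mul(X, X)))) = Add(0, Mul(-1, Add(0, Pow(X, 2)))) = Add(0, Mul(-1, Pow(X, 2))) = Mul(-1, Pow(X, 2)))
Pow(Function('O')(17, Function('z')(-2, 6)), 2) = Pow(Mul(-1, Pow(6, 2)), 2) = Pow(Mul(-1, 36), 2) = Pow(-36, 2) = 1296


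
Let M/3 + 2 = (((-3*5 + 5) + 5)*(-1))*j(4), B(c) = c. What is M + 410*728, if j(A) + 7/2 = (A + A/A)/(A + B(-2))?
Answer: 298459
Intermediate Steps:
j(A) = -7/2 + (1 + A)/(-2 + A) (j(A) = -7/2 + (A + A/A)/(A - 2) = -7/2 + (A + 1)/(-2 + A) = -7/2 + (1 + A)/(-2 + A))
M = -21 (M = -6 + 3*((((-3*5 + 5) + 5)*(-1))*((16 - 5*4)/(2*(-2 + 4)))) = -6 + 3*((((-15 + 5) + 5)*(-1))*((1/2)*(16 - 20)/2)) = -6 + 3*(((-10 + 5)*(-1))*((1/2)*(1/2)*(-4))) = -6 + 3*(-5*(-1)*(-1)) = -6 + 3*(5*(-1)) = -6 + 3*(-5) = -6 - 15 = -21)
M + 410*728 = -21 + 410*728 = -21 + 298480 = 298459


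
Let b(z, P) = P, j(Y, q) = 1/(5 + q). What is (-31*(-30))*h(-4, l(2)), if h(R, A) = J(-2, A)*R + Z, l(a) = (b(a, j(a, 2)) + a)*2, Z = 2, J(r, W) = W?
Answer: -98580/7 ≈ -14083.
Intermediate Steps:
l(a) = 2/7 + 2*a (l(a) = (1/(5 + 2) + a)*2 = (1/7 + a)*2 = (⅐ + a)*2 = 2/7 + 2*a)
h(R, A) = 2 + A*R (h(R, A) = A*R + 2 = 2 + A*R)
(-31*(-30))*h(-4, l(2)) = (-31*(-30))*(2 + (2/7 + 2*2)*(-4)) = 930*(2 + (2/7 + 4)*(-4)) = 930*(2 + (30/7)*(-4)) = 930*(2 - 120/7) = 930*(-106/7) = -98580/7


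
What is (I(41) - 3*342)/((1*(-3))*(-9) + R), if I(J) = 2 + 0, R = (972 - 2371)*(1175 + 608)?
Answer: 512/1247195 ≈ 0.00041052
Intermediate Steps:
R = -2494417 (R = -1399*1783 = -2494417)
I(J) = 2
(I(41) - 3*342)/((1*(-3))*(-9) + R) = (2 - 3*342)/((1*(-3))*(-9) - 2494417) = (2 - 1026)/(-3*(-9) - 2494417) = -1024/(27 - 2494417) = -1024/(-2494390) = -1024*(-1/2494390) = 512/1247195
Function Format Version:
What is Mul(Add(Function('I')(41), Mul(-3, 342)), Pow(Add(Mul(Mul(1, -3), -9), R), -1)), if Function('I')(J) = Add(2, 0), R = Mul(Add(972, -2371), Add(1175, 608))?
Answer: Rational(512, 1247195) ≈ 0.00041052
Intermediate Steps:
R = -2494417 (R = Mul(-1399, 1783) = -2494417)
Function('I')(J) = 2
Mul(Add(Function('I')(41), Mul(-3, 342)), Pow(Add(Mul(Mul(1, -3), -9), R), -1)) = Mul(Add(2, Mul(-3, 342)), Pow(Add(Mul(Mul(1, -3), -9), -2494417), -1)) = Mul(Add(2, -1026), Pow(Add(Mul(-3, -9), -2494417), -1)) = Mul(-1024, Pow(Add(27, -2494417), -1)) = Mul(-1024, Pow(-2494390, -1)) = Mul(-1024, Rational(-1, 2494390)) = Rational(512, 1247195)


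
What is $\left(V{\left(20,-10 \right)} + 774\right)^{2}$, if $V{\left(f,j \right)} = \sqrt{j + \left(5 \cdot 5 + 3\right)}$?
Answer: $599094 + 4644 \sqrt{2} \approx 6.0566 \cdot 10^{5}$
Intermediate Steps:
$V{\left(f,j \right)} = \sqrt{28 + j}$ ($V{\left(f,j \right)} = \sqrt{j + \left(25 + 3\right)} = \sqrt{j + 28} = \sqrt{28 + j}$)
$\left(V{\left(20,-10 \right)} + 774\right)^{2} = \left(\sqrt{28 - 10} + 774\right)^{2} = \left(\sqrt{18} + 774\right)^{2} = \left(3 \sqrt{2} + 774\right)^{2} = \left(774 + 3 \sqrt{2}\right)^{2}$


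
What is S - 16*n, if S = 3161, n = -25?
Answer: 3561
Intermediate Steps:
S - 16*n = 3161 - 16*(-25) = 3161 + 400 = 3561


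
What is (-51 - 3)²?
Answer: 2916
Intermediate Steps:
(-51 - 3)² = (-54)² = 2916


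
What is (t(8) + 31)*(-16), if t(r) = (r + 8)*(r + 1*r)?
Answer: -4592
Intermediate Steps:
t(r) = 2*r*(8 + r) (t(r) = (8 + r)*(r + r) = (8 + r)*(2*r) = 2*r*(8 + r))
(t(8) + 31)*(-16) = (2*8*(8 + 8) + 31)*(-16) = (2*8*16 + 31)*(-16) = (256 + 31)*(-16) = 287*(-16) = -4592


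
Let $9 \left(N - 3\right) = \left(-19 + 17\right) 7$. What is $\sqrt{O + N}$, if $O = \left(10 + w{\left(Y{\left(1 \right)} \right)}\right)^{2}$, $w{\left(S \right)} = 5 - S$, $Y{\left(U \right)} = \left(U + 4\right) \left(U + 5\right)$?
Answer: $\frac{\sqrt{2038}}{3} \approx 15.048$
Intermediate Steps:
$Y{\left(U \right)} = \left(4 + U\right) \left(5 + U\right)$
$N = \frac{13}{9}$ ($N = 3 + \frac{\left(-19 + 17\right) 7}{9} = 3 + \frac{\left(-2\right) 7}{9} = 3 + \frac{1}{9} \left(-14\right) = 3 - \frac{14}{9} = \frac{13}{9} \approx 1.4444$)
$O = 225$ ($O = \left(10 - \left(16 + 9\right)\right)^{2} = \left(10 + \left(5 - \left(20 + 1 + 9\right)\right)\right)^{2} = \left(10 + \left(5 - 30\right)\right)^{2} = \left(10 - 25\right)^{2} = \left(-15\right)^{2} = 225$)
$\sqrt{O + N} = \sqrt{225 + \frac{13}{9}} = \sqrt{\frac{2038}{9}} = \frac{\sqrt{2038}}{3}$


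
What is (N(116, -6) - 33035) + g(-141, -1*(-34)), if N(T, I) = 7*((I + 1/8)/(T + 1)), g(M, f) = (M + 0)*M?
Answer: -12312473/936 ≈ -13154.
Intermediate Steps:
g(M, f) = M² (g(M, f) = M*M = M²)
N(T, I) = 7*(⅛ + I)/(1 + T) (N(T, I) = 7*((I + ⅛)/(1 + T)) = 7*((⅛ + I)/(1 + T)) = 7*(⅛ + I)/(1 + T))
(N(116, -6) - 33035) + g(-141, -1*(-34)) = (7*(1 + 8*(-6))/(8*(1 + 116)) - 33035) + (-141)² = ((7/8)*(1 - 48)/117 - 33035) + 19881 = ((7/8)*(1/117)*(-47) - 33035) + 19881 = (-329/936 - 33035) + 19881 = -30921089/936 + 19881 = -12312473/936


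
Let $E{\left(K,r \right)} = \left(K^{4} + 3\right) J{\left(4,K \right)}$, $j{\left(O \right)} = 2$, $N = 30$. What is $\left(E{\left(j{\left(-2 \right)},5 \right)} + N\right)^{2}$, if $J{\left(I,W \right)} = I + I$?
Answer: $33124$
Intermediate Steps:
$J{\left(I,W \right)} = 2 I$
$E{\left(K,r \right)} = 24 + 8 K^{4}$ ($E{\left(K,r \right)} = \left(K^{4} + 3\right) 2 \cdot 4 = \left(3 + K^{4}\right) 8 = 24 + 8 K^{4}$)
$\left(E{\left(j{\left(-2 \right)},5 \right)} + N\right)^{2} = \left(\left(24 + 8 \cdot 2^{4}\right) + 30\right)^{2} = \left(\left(24 + 8 \cdot 16\right) + 30\right)^{2} = \left(\left(24 + 128\right) + 30\right)^{2} = \left(152 + 30\right)^{2} = 182^{2} = 33124$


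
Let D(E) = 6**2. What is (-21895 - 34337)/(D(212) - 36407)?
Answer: 56232/36371 ≈ 1.5461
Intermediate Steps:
D(E) = 36
(-21895 - 34337)/(D(212) - 36407) = (-21895 - 34337)/(36 - 36407) = -56232/(-36371) = -56232*(-1/36371) = 56232/36371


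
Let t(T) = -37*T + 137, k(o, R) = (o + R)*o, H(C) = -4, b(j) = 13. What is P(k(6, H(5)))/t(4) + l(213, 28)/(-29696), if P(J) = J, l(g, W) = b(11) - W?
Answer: -356187/326656 ≈ -1.0904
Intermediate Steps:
l(g, W) = 13 - W
k(o, R) = o*(R + o) (k(o, R) = (R + o)*o = o*(R + o))
t(T) = 137 - 37*T
P(k(6, H(5)))/t(4) + l(213, 28)/(-29696) = (6*(-4 + 6))/(137 - 37*4) + (13 - 1*28)/(-29696) = (6*2)/(137 - 148) + (13 - 28)*(-1/29696) = 12/(-11) - 15*(-1/29696) = 12*(-1/11) + 15/29696 = -12/11 + 15/29696 = -356187/326656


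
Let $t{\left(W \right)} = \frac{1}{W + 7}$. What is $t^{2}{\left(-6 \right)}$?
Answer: $1$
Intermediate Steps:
$t{\left(W \right)} = \frac{1}{7 + W}$
$t^{2}{\left(-6 \right)} = \left(\frac{1}{7 - 6}\right)^{2} = \left(1^{-1}\right)^{2} = 1^{2} = 1$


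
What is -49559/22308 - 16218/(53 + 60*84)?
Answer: -55835921/10328604 ≈ -5.4060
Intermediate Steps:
-49559/22308 - 16218/(53 + 60*84) = -49559*1/22308 - 16218/(53 + 5040) = -49559/22308 - 16218/5093 = -55835921/10328604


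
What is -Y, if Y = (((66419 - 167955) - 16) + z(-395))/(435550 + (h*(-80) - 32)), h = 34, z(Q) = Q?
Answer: 101947/432798 ≈ 0.23555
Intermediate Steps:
Y = -101947/432798 (Y = (((66419 - 167955) - 16) - 395)/(435550 + (34*(-80) - 32)) = ((-101536 - 16) - 395)/(435550 + (-2720 - 32)) = (-101552 - 395)/(435550 - 2752) = -101947/432798 ≈ -0.23555)
-Y = -1*(-101947/432798) = 101947/432798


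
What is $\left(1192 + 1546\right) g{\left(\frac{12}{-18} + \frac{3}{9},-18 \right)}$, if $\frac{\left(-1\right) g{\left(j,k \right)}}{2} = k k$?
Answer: $-1774224$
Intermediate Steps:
$g{\left(j,k \right)} = - 2 k^{2}$ ($g{\left(j,k \right)} = - 2 k k = - 2 k^{2}$)
$\left(1192 + 1546\right) g{\left(\frac{12}{-18} + \frac{3}{9},-18 \right)} = \left(1192 + 1546\right) \left(- 2 \left(-18\right)^{2}\right) = 2738 \left(\left(-2\right) 324\right) = 2738 \left(-648\right) = -1774224$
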